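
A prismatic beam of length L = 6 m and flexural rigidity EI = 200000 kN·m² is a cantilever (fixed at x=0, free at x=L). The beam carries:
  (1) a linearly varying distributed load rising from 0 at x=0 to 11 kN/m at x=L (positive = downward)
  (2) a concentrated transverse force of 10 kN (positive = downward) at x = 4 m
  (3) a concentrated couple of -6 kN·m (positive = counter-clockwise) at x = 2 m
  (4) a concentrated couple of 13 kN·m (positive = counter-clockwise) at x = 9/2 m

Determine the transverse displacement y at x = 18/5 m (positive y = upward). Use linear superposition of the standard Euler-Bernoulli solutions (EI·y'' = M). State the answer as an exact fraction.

Load 1 — triangular load w₀=11 kN/m (0→w₀ over full span):
  y_1 = (w₀Lx³/12-w₀L²x²/6-w₀x⁵/(120L))/EI = (11·6·(18/5)³/12-11·6²·(18/5)²/6-11·(18/5)⁵/(120·6))/200000 = -4749921/1562500000 m
Load 2 — point force P=10 kN at a=4 m (b=L-a=2):
  y_2 = -Px²(3a-x)/(6EI)  [x≤a] = -10·(18/5)²·(3·4-(18/5))/(6·200000) = -567/625000 m
Load 3 — applied couple M₀=-6 kN·m at a=2 m (b=L-a=4):
  y_3 = M₀a(2x-a)/(2EI)  [x>a] = (-6)·2·(2·(18/5)-2)/(2·200000) = -39/250000 m
Load 4 — applied couple M₀=13 kN·m at a=9/2 m (b=L-a=3/2):
  y_4 = M₀x²/(2EI)  [x≤a] = 13·(18/5)²/(2·200000) = 1053/2500000 m
Superposition: y = Σ y_i = -2876523/781250000 m ≈ -0.003682 m

y(18/5) = -2876523/781250000 m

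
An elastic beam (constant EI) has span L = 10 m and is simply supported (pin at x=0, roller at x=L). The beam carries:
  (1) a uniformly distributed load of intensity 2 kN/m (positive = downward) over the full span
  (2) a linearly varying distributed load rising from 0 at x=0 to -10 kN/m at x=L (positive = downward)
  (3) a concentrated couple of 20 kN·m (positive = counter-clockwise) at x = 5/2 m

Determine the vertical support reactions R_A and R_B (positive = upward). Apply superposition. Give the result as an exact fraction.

Load 1 — uniform load w=2 kN/m over full span:
  R_A = wL/2 = 2·10/2 = 10 kN
  R_B = wL/2 = 2·10/2 = 10 kN
Load 2 — triangular load w₀=-10 kN/m (0→w₀ over full span):
  R_A = w₀L/6 = (-10)·10/6 = -50/3 kN
  R_B = w₀L/3 = (-10)·10/3 = -100/3 kN
Load 3 — applied couple M₀=20 kN·m at a=5/2 m (b=L-a=15/2):
  R_A = M₀/L = 20/10 = 2 kN
  R_B = -M₀/L = -20/10 = -2 kN
Superposition: R_A = -14/3 kN, R_B = -76/3 kN

R_A = -14/3 kN, R_B = -76/3 kN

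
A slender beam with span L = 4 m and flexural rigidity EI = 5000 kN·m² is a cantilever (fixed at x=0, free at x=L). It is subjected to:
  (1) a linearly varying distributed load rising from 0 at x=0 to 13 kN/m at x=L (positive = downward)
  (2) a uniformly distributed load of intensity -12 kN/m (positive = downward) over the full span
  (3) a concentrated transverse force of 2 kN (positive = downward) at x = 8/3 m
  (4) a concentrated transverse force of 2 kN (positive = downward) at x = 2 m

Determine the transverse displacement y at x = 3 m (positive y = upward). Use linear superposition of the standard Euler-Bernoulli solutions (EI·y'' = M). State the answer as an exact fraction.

y(3) = 396227/64800000 m

Load 1 — triangular load w₀=13 kN/m (0→w₀ over full span):
  y_1 = (w₀Lx³/12-w₀L²x²/6-w₀x⁵/(120L))/EI = (13·4·3³/12-13·4²·3²/6-13·3⁵/(120·4))/5000 = -32253/800000 m
Load 2 — uniform load w=-12 kN/m over full span:
  y_2 = -wx²(x²-4Lx+6L²)/(24EI) = -(-12)·3²·(3²-4·4·3+6·4²)/(24·5000) = 513/10000 m
Load 3 — point force P=2 kN at a=8/3 m (b=L-a=4/3):
  y_3 = -Pa²(3x-a)/(6EI)  [x>a] = -2·(8/3)²·(3·3-(8/3))/(6·5000) = -152/50625 m
Load 4 — point force P=2 kN at a=2 m (b=L-a=2):
  y_4 = -Pa²(3x-a)/(6EI)  [x>a] = -2·2²·(3·3-2)/(6·5000) = -7/3750 m
Superposition: y = Σ y_i = 396227/64800000 m ≈ 0.006115 m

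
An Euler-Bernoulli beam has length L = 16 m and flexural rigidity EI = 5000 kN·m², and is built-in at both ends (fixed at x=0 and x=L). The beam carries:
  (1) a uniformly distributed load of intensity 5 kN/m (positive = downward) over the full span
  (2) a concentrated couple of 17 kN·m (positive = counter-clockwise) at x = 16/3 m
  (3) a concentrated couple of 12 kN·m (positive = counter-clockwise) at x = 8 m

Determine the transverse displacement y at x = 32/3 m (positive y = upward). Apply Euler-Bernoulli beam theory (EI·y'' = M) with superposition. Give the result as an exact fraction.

y(32/3) = -18688/151875 m

Load 1 — uniform load w=5 kN/m over full span:
  y_1 = -wx²(L-x)²/(24EI) = -5·(32/3)²·(16-(32/3))²/(24·5000) = -4096/30375 m
Load 2 — applied couple M₀=17 kN·m at a=16/3 m (b=L-a=32/3):
  y_2 = (R_Ax³/6 - M_Ax²/2 - M₀(x-a)²/2)/EI  [x>a] with R_A=17/12, M_A=0 = ((17/12)·(32/3)³/6 - 0·(32/3)²/2 - 17·((32/3)-(16/3))²/2)/5000 = 272/30375 m
Load 3 — applied couple M₀=12 kN·m at a=8 m (b=L-a=8):
  y_3 = (R_Ax³/6 - M_Ax²/2 - M₀(x-a)²/2)/EI  [x>a] with R_A=9/8, M_A=3 = ((9/8)·(32/3)³/6 - 3·(32/3)²/2 - 12·((32/3)-8)²/2)/5000 = 16/5625 m
Superposition: y = Σ y_i = -18688/151875 m ≈ -0.123049 m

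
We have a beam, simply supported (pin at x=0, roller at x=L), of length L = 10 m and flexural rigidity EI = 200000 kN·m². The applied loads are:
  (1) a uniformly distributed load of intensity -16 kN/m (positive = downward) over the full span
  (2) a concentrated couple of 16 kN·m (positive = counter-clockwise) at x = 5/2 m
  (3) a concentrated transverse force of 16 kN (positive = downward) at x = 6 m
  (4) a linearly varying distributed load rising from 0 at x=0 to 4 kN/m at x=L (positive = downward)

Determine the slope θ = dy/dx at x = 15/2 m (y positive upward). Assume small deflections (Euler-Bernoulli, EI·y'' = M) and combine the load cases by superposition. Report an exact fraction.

θ(15/2) = -995363/576000000 rad

Load 1 — uniform load w=-16 kN/m over full span:
  θ_1 = -w(L³-6Lx²+4x³)/(24EI) = -(-16)·(10³-6·10·(15/2)²+4·(15/2)³)/(24·200000) = -11/4800 rad
Load 2 — applied couple M₀=16 kN·m at a=5/2 m (b=L-a=15/2):
  θ_2 = (M₀x²/(2L)-M₀(x-a)+C₁)/EI  [x>a] with C₁=M₀(3b²-L²)/(6L)=55/3 = (16·(15/2)²/(2·10)-16·((15/2)-(5/2))+(55/3))/200000 = -1/12000 rad
Load 3 — point force P=16 kN at a=6 m (b=L-a=4):
  θ_3 = -Pa(2L²-6Lx+3x²+a²)/(6LEI)  [x>a] = -16·6·(2·10²-6·10·(15/2)+3·(15/2)²+6²)/(6·10·200000) = 181/500000 rad
Load 4 — triangular load w₀=4 kN/m (0→w₀ over full span):
  θ_4 = -w₀(7L⁴-30L²x²+15x⁴)/(360LEI) = -4·(7·10⁴-30·10²·(15/2)²+15·(15/2)⁴)/(360·10·200000) = 1313/4608000 rad
Superposition: θ = Σ θ_i = -995363/576000000 rad ≈ -0.001728 rad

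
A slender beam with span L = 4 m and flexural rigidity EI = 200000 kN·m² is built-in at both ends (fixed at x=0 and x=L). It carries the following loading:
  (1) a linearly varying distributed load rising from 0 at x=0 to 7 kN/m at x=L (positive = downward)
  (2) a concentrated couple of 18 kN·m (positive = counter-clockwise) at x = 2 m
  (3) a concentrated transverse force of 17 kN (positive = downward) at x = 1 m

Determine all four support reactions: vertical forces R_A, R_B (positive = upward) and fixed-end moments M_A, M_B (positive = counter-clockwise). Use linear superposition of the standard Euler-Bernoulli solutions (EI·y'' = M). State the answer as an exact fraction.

Load 1 — triangular load w₀=7 kN/m (0→w₀ over full span):
  R_A = 3w₀L/20 = 3·7·4/20 = 21/5 kN
  M_A = w₀L²/30 = 7·4²/30 = 56/15 kN·m
  R_B = 7w₀L/20 = 7·7·4/20 = 49/5 kN
  M_B = -w₀L²/20 = -7·4²/20 = -28/5 kN·m
Load 2 — applied couple M₀=18 kN·m at a=2 m (b=L-a=2):
  R_A = 6M₀ab/L³ = 6·18·2·2/4³ = 27/4 kN
  M_A = M₀b(2a-b)/L² = 18·2·(2·2-2)/4² = 9/2 kN·m
  R_B = -6M₀ab/L³ = -6·18·2·2/4³ = -27/4 kN
  M_B = M₀a(2b-a)/L² = 18·2·(2·2-2)/4² = 9/2 kN·m
Load 3 — point force P=17 kN at a=1 m (b=L-a=3):
  R_A = Pb²(3a+b)/L³ = 17·3²·(3·1+3)/4³ = 459/32 kN
  M_A = Pab²/L² = 17·1·3²/4² = 153/16 kN·m
  R_B = Pa²(a+3b)/L³ = 17·1²·(1+3·3)/4³ = 85/32 kN
  M_B = -Pa²b/L² = -17·1²·3/4² = -51/16 kN·m
Superposition: R_A = 4047/160 kN, M_A = 4271/240 kN·m, R_B = 913/160 kN, M_B = -343/80 kN·m

R_A = 4047/160 kN, M_A = 4271/240 kN·m, R_B = 913/160 kN, M_B = -343/80 kN·m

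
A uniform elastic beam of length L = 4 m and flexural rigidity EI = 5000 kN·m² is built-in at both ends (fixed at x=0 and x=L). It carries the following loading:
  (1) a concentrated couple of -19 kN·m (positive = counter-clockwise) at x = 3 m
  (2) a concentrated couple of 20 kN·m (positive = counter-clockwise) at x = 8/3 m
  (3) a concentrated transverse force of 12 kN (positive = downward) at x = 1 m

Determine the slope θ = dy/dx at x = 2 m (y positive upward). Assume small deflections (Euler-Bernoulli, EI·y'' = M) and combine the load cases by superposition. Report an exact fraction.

θ(2) = 31/80000 rad

Load 1 — applied couple M₀=-19 kN·m at a=3 m (b=L-a=1):
  θ_1 = (R_Ax²/2 - M_Ax)/EI  [x≤a] with R_A=-171/32, M_A=-95/16 = ((-171/32)·2²/2 - (-95/16)·2)/5000 = 19/80000 rad
Load 2 — applied couple M₀=20 kN·m at a=8/3 m (b=L-a=4/3):
  θ_2 = (R_Ax²/2 - M_Ax)/EI  [x≤a] with R_A=20/3, M_A=20/3 = ((20/3)·2²/2 - (20/3)·2)/5000 = 0 rad
Load 3 — point force P=12 kN at a=1 m (b=L-a=3):
  θ_3 = Pa²(L-x)(2bL-(3b+a)(L-x))/(2L³EI)  [x>a] = 12·1²·(4-2)·(2·3·4-(3·3+1)·(4-2))/(2·4³·5000) = 3/20000 rad
Superposition: θ = Σ θ_i = 31/80000 rad ≈ 0.000387 rad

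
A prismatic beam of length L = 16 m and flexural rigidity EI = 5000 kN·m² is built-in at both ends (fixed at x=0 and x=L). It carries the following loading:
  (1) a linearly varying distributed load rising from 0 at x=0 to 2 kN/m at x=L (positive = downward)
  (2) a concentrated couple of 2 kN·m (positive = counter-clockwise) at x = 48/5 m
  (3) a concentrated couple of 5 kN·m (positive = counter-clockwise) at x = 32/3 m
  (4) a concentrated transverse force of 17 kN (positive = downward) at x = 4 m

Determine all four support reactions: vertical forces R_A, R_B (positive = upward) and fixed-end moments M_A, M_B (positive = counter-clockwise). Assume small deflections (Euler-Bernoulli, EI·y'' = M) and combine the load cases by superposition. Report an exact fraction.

R_A = 47377/2400 kN, M_A = 17287/300 kN·m, R_B = 31823/2400 kN, M_B = -3811/100 kN·m

Load 1 — triangular load w₀=2 kN/m (0→w₀ over full span):
  R_A = 3w₀L/20 = 3·2·16/20 = 24/5 kN
  M_A = w₀L²/30 = 2·16²/30 = 256/15 kN·m
  R_B = 7w₀L/20 = 7·2·16/20 = 56/5 kN
  M_B = -w₀L²/20 = -2·16²/20 = -128/5 kN·m
Load 2 — applied couple M₀=2 kN·m at a=48/5 m (b=L-a=32/5):
  R_A = 6M₀ab/L³ = 6·2·(48/5)·(32/5)/16³ = 9/50 kN
  M_A = M₀b(2a-b)/L² = 2·(32/5)·(2·(48/5)-(32/5))/16² = 16/25 kN·m
  R_B = -6M₀ab/L³ = -6·2·(48/5)·(32/5)/16³ = -9/50 kN
  M_B = M₀a(2b-a)/L² = 2·(48/5)·(2·(32/5)-(48/5))/16² = 6/25 kN·m
Load 3 — applied couple M₀=5 kN·m at a=32/3 m (b=L-a=16/3):
  R_A = 6M₀ab/L³ = 6·5·(32/3)·(16/3)/16³ = 5/12 kN
  M_A = M₀b(2a-b)/L² = 5·(16/3)·(2·(32/3)-(16/3))/16² = 5/3 kN·m
  R_B = -6M₀ab/L³ = -6·5·(32/3)·(16/3)/16³ = -5/12 kN
  M_B = M₀a(2b-a)/L² = 5·(32/3)·(2·(16/3)-(32/3))/16² = 0 kN·m
Load 4 — point force P=17 kN at a=4 m (b=L-a=12):
  R_A = Pb²(3a+b)/L³ = 17·12²·(3·4+12)/16³ = 459/32 kN
  M_A = Pab²/L² = 17·4·12²/16² = 153/4 kN·m
  R_B = Pa²(a+3b)/L³ = 17·4²·(4+3·12)/16³ = 85/32 kN
  M_B = -Pa²b/L² = -17·4²·12/16² = -51/4 kN·m
Superposition: R_A = 47377/2400 kN, M_A = 17287/300 kN·m, R_B = 31823/2400 kN, M_B = -3811/100 kN·m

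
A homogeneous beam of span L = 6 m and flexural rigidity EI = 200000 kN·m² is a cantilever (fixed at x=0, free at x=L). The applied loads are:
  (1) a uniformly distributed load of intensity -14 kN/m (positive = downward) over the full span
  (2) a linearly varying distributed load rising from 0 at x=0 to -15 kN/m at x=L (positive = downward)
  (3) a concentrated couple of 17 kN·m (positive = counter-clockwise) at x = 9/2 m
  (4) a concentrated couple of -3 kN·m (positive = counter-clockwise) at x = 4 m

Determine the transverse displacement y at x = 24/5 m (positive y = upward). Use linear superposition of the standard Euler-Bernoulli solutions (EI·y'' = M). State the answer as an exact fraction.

Load 1 — uniform load w=-14 kN/m over full span:
  y_1 = -wx²(x²-4Lx+6L²)/(24EI) = -(-14)·(24/5)²·((24/5)²-4·6·(24/5)+6·6²)/(24·200000) = 16254/1953125 m
Load 2 — triangular load w₀=-15 kN/m (0→w₀ over full span):
  y_2 = (w₀Lx³/12-w₀L²x²/6-w₀x⁵/(120L))/EI = ((-15)·6·(24/5)³/12-(-15)·6²·(24/5)²/6-(-15)·(24/5)⁵/(120·6))/200000 = 63342/9765625 m
Load 3 — applied couple M₀=17 kN·m at a=9/2 m (b=L-a=3/2):
  y_3 = M₀a(2x-a)/(2EI)  [x>a] = 17·(9/2)·(2·(24/5)-(9/2))/(2·200000) = 7803/8000000 m
Load 4 — applied couple M₀=-3 kN·m at a=4 m (b=L-a=2):
  y_4 = M₀a(2x-a)/(2EI)  [x>a] = (-3)·4·(2·(24/5)-4)/(2·200000) = -21/125000 m
Superposition: y = Σ y_i = 78078219/5000000000 m ≈ 0.015616 m

y(24/5) = 78078219/5000000000 m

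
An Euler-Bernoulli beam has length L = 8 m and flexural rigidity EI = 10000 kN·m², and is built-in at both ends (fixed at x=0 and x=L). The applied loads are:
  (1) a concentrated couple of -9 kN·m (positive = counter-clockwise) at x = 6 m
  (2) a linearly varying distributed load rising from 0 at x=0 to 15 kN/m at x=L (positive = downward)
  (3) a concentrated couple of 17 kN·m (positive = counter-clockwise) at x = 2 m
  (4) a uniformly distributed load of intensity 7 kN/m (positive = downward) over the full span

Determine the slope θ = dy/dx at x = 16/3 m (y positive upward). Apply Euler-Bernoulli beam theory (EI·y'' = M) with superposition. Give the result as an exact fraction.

Load 1 — applied couple M₀=-9 kN·m at a=6 m (b=L-a=2):
  θ_1 = (R_Ax²/2 - M_Ax)/EI  [x≤a] with R_A=-81/64, M_A=-45/16 = ((-81/64)·(16/3)²/2 - (-45/16)·(16/3))/10000 = -3/10000 rad
Load 2 — triangular load w₀=15 kN/m (0→w₀ over full span):
  θ_2 = -w₀(2x(L-x)(L-2x)(x+2L)+x²(L-x)²)/(120LEI) = -15·(2·(16/3)·(8-(16/3))·(8-2·(16/3))·((16/3)+2·8)+(16/3)²·(8-(16/3))²)/(120·8·10000) = 112/50625 rad
Load 3 — applied couple M₀=17 kN·m at a=2 m (b=L-a=6):
  θ_3 = (R_Ax²/2 - M_Ax - M₀(x-a))/EI  [x>a] with R_A=153/64, M_A=-51/16 = ((153/64)·(16/3)²/2 - (-51/16)·(16/3) - 17·((16/3)-2))/10000 = -17/30000 rad
Load 4 — uniform load w=7 kN/m over full span:
  θ_4 = -wx(L-x)(L-2x)/(12EI) = -7·(16/3)·(8-(16/3))·(8-2·(16/3))/(12·10000) = 112/50625 rad
Superposition: θ = Σ θ_i = 1441/405000 rad ≈ 0.003558 rad

θ(16/3) = 1441/405000 rad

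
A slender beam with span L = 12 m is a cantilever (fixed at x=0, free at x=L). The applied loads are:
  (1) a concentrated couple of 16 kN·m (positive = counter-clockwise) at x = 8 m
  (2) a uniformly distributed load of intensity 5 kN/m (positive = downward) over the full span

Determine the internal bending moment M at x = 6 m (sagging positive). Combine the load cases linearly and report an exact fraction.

M(6) = -74 kN·m

Load 1 — applied couple M₀=16 kN·m at a=8 m (b=L-a=4):
  M_1 = M₀  [x≤a] = 16 = 16 kN·m
Load 2 — uniform load w=5 kN/m over full span:
  M_2 = -w(L-x)²/2 = -5·(12-6)²/2 = -90 kN·m
Superposition: M = Σ M_i = -74 kN·m ≈ -74.000000 kN·m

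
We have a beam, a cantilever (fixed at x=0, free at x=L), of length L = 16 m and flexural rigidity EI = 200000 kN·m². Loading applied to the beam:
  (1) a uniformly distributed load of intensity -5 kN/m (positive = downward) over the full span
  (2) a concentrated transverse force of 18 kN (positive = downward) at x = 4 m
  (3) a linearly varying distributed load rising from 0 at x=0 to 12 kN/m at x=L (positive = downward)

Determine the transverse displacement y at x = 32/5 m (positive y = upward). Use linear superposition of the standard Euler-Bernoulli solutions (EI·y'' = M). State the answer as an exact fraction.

y(32/5) = -1858509/48828125 m

Load 1 — uniform load w=-5 kN/m over full span:
  y_1 = -wx²(x²-4Lx+6L²)/(24EI) = -(-5)·(32/5)²·((32/5)²-4·16·(32/5)+6·16²)/(24·200000) = 19456/390625 m
Load 2 — point force P=18 kN at a=4 m (b=L-a=12):
  y_2 = -Pa²(3x-a)/(6EI)  [x>a] = -18·4²·(3·(32/5)-4)/(6·200000) = -57/15625 m
Load 3 — triangular load w₀=12 kN/m (0→w₀ over full span):
  y_3 = (w₀Lx³/12-w₀L²x²/6-w₀x⁵/(120L))/EI = (12·16·(32/5)³/12-12·16²·(32/5)²/6-12·(32/5)⁵/(120·16))/200000 = -4112384/48828125 m
Superposition: y = Σ y_i = -1858509/48828125 m ≈ -0.038062 m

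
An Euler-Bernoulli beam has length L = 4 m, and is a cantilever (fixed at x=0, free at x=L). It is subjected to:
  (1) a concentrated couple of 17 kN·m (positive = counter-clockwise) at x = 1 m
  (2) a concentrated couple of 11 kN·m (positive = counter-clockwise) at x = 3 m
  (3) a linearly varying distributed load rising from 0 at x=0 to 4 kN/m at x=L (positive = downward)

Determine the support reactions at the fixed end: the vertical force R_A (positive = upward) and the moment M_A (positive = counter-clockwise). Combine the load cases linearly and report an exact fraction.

R_A = 8 kN, M_A = -20/3 kN·m

Load 1 — applied couple M₀=17 kN·m at a=1 m (b=L-a=3):
  R_A = 0 kN
  M_A = -M₀ = -17 kN·m
Load 2 — applied couple M₀=11 kN·m at a=3 m (b=L-a=1):
  R_A = 0 kN
  M_A = -M₀ = -11 kN·m
Load 3 — triangular load w₀=4 kN/m (0→w₀ over full span):
  R_A = w₀L/2 = 4·4/2 = 8 kN
  M_A = w₀L²/3 = 4·4²/3 = 64/3 kN·m
Superposition: R_A = 8 kN, M_A = -20/3 kN·m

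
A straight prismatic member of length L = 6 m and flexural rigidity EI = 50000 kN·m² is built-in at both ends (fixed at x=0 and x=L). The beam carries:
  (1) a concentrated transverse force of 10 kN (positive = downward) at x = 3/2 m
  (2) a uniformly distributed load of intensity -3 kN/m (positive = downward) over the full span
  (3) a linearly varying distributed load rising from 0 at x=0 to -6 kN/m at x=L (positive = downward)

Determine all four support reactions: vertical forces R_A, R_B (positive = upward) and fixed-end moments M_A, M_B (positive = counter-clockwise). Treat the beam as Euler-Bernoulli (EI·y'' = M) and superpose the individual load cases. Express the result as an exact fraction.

Load 1 — point force P=10 kN at a=3/2 m (b=L-a=9/2):
  R_A = Pb²(3a+b)/L³ = 10·(9/2)²·(3·(3/2)+(9/2))/6³ = 135/16 kN
  M_A = Pab²/L² = 10·(3/2)·(9/2)²/6² = 135/16 kN·m
  R_B = Pa²(a+3b)/L³ = 10·(3/2)²·((3/2)+3·(9/2))/6³ = 25/16 kN
  M_B = -Pa²b/L² = -10·(3/2)²·(9/2)/6² = -45/16 kN·m
Load 2 — uniform load w=-3 kN/m over full span:
  R_A = wL/2 = (-3)·6/2 = -9 kN
  M_A = wL²/12 = (-3)·6²/12 = -9 kN·m
  R_B = wL/2 = (-3)·6/2 = -9 kN
  M_B = -wL²/12 = -(-3)·6²/12 = 9 kN·m
Load 3 — triangular load w₀=-6 kN/m (0→w₀ over full span):
  R_A = 3w₀L/20 = 3·(-6)·6/20 = -27/5 kN
  M_A = w₀L²/30 = (-6)·6²/30 = -36/5 kN·m
  R_B = 7w₀L/20 = 7·(-6)·6/20 = -63/5 kN
  M_B = -w₀L²/20 = -(-6)·6²/20 = 54/5 kN·m
Superposition: R_A = -477/80 kN, M_A = -621/80 kN·m, R_B = -1603/80 kN, M_B = 1359/80 kN·m

R_A = -477/80 kN, M_A = -621/80 kN·m, R_B = -1603/80 kN, M_B = 1359/80 kN·m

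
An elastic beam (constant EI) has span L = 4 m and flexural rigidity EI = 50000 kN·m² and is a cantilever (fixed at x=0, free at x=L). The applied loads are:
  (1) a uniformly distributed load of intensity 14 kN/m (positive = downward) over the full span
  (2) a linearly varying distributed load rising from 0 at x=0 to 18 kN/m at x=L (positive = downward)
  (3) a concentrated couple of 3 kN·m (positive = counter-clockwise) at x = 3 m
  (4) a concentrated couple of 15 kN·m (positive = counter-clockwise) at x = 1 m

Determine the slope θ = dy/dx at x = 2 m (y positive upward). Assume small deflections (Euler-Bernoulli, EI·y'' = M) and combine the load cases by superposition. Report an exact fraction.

θ(2) = -349/75000 rad

Load 1 — uniform load w=14 kN/m over full span:
  θ_1 = -wx(x²-3Lx+3L²)/(6EI) = -14·2·(2²-3·4·2+3·4²)/(6·50000) = -49/18750 rad
Load 2 — triangular load w₀=18 kN/m (0→w₀ over full span):
  θ_2 = (w₀Lx²/4-w₀L²x/3-w₀x⁴/(24L))/EI = (18·4·2²/4-18·4²·2/3-18·2⁴/(24·4))/50000 = -123/50000 rad
Load 3 — applied couple M₀=3 kN·m at a=3 m (b=L-a=1):
  θ_3 = M₀x/EI  [x≤a] = 3·2/50000 = 3/25000 rad
Load 4 — applied couple M₀=15 kN·m at a=1 m (b=L-a=3):
  θ_4 = M₀a/EI  [x>a] = 15·1/50000 = 3/10000 rad
Superposition: θ = Σ θ_i = -349/75000 rad ≈ -0.004653 rad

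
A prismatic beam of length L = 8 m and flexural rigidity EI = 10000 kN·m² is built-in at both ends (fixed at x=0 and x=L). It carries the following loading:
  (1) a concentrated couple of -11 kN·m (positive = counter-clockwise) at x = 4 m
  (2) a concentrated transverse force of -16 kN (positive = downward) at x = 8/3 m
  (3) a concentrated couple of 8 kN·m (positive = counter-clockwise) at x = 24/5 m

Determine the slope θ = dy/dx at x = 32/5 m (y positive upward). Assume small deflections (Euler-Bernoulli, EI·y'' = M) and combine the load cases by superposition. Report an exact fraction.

Load 1 — applied couple M₀=-11 kN·m at a=4 m (b=L-a=4):
  θ_1 = (R_Ax²/2 - M_Ax - M₀(x-a))/EI  [x>a] with R_A=-33/16, M_A=-11/4 = ((-33/16)·(32/5)²/2 - (-11/4)·(32/5) - (-11)·((32/5)-4))/10000 = 11/62500 rad
Load 2 — point force P=-16 kN at a=8/3 m (b=L-a=16/3):
  θ_2 = Pa²(L-x)(2bL-(3b+a)(L-x))/(2L³EI)  [x>a] = (-16)·(8/3)²·(8-(32/5))·(2·(16/3)·8-(3·(16/3)+(8/3))·(8-(32/5)))/(2·8³·10000) = -416/421875 rad
Load 3 — applied couple M₀=8 kN·m at a=24/5 m (b=L-a=16/5):
  θ_3 = (R_Ax²/2 - M_Ax - M₀(x-a))/EI  [x>a] with R_A=36/25, M_A=64/25 = ((36/25)·(32/5)²/2 - (64/25)·(32/5) - 8·((32/5)-(24/5)))/10000 = 12/390625 rad
Superposition: θ = Σ θ_i = -32879/42187500 rad ≈ -0.000779 rad

θ(32/5) = -32879/42187500 rad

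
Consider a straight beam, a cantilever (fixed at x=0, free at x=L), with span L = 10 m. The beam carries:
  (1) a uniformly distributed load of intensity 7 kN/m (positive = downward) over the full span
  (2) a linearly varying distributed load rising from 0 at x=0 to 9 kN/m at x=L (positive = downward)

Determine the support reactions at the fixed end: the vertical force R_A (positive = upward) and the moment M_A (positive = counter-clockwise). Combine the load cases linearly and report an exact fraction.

Load 1 — uniform load w=7 kN/m over full span:
  R_A = wL = 7·10 = 70 kN
  M_A = wL²/2 = 7·10²/2 = 350 kN·m
Load 2 — triangular load w₀=9 kN/m (0→w₀ over full span):
  R_A = w₀L/2 = 9·10/2 = 45 kN
  M_A = w₀L²/3 = 9·10²/3 = 300 kN·m
Superposition: R_A = 115 kN, M_A = 650 kN·m

R_A = 115 kN, M_A = 650 kN·m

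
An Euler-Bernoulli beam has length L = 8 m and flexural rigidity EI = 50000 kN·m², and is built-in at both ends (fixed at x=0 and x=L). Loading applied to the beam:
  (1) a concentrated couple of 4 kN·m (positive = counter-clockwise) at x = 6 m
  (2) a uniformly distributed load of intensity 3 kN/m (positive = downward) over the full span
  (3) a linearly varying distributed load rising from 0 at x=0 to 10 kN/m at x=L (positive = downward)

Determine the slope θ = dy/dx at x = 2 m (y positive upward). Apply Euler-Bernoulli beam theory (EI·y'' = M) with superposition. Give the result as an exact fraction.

θ(2) = -263/400000 rad

Load 1 — applied couple M₀=4 kN·m at a=6 m (b=L-a=2):
  θ_1 = (R_Ax²/2 - M_Ax)/EI  [x≤a] with R_A=9/16, M_A=5/4 = ((9/16)·2²/2 - (5/4)·2)/50000 = -11/400000 rad
Load 2 — uniform load w=3 kN/m over full span:
  θ_2 = -wx(L-x)(L-2x)/(12EI) = -3·2·(8-2)·(8-2·2)/(12·50000) = -3/12500 rad
Load 3 — triangular load w₀=10 kN/m (0→w₀ over full span):
  θ_3 = -w₀(2x(L-x)(L-2x)(x+2L)+x²(L-x)²)/(120LEI) = -10·(2·2·(8-2)·(8-2·2)·(2+2·8)+2²·(8-2)²)/(120·8·50000) = -39/100000 rad
Superposition: θ = Σ θ_i = -263/400000 rad ≈ -0.000657 rad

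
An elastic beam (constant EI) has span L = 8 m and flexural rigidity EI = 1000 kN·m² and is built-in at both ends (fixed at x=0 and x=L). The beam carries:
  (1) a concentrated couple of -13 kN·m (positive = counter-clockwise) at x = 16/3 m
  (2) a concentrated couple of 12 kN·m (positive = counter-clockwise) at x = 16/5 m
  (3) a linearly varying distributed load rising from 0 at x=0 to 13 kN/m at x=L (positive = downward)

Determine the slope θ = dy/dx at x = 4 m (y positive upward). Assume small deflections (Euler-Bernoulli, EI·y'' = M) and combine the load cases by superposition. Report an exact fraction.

θ(4) = -29/18750 rad

Load 1 — applied couple M₀=-13 kN·m at a=16/3 m (b=L-a=8/3):
  θ_1 = (R_Ax²/2 - M_Ax)/EI  [x≤a] with R_A=-13/6, M_A=-13/3 = ((-13/6)·4²/2 - (-13/3)·4)/1000 = 0 rad
Load 2 — applied couple M₀=12 kN·m at a=16/5 m (b=L-a=24/5):
  θ_2 = (R_Ax²/2 - M_Ax - M₀(x-a))/EI  [x>a] with R_A=54/25, M_A=36/25 = ((54/25)·4²/2 - (36/25)·4 - 12·(4-(16/5)))/1000 = 6/3125 rad
Load 3 — triangular load w₀=13 kN/m (0→w₀ over full span):
  θ_3 = -w₀(2x(L-x)(L-2x)(x+2L)+x²(L-x)²)/(120LEI) = -13·(2·4·(8-4)·(8-2·4)·(4+2·8)+4²·(8-4)²)/(120·8·1000) = -13/3750 rad
Superposition: θ = Σ θ_i = -29/18750 rad ≈ -0.001547 rad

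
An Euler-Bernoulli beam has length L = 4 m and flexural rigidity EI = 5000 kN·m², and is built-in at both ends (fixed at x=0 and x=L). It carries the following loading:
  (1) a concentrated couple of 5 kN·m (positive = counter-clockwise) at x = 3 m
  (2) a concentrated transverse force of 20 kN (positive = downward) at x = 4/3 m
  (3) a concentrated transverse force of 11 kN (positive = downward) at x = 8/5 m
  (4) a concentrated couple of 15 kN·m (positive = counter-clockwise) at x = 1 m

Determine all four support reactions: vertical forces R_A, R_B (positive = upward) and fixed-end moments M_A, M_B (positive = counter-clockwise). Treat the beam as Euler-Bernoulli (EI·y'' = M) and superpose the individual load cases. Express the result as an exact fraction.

R_A = 744331/27000 kN, M_A = 228661/13500 kN·m, R_B = 92669/27000 kN, M_B = -86399/13500 kN·m

Load 1 — applied couple M₀=5 kN·m at a=3 m (b=L-a=1):
  R_A = 6M₀ab/L³ = 6·5·3·1/4³ = 45/32 kN
  M_A = M₀b(2a-b)/L² = 5·1·(2·3-1)/4² = 25/16 kN·m
  R_B = -6M₀ab/L³ = -6·5·3·1/4³ = -45/32 kN
  M_B = M₀a(2b-a)/L² = 5·3·(2·1-3)/4² = -15/16 kN·m
Load 2 — point force P=20 kN at a=4/3 m (b=L-a=8/3):
  R_A = Pb²(3a+b)/L³ = 20·(8/3)²·(3·(4/3)+(8/3))/4³ = 400/27 kN
  M_A = Pab²/L² = 20·(4/3)·(8/3)²/4² = 320/27 kN·m
  R_B = Pa²(a+3b)/L³ = 20·(4/3)²·((4/3)+3·(8/3))/4³ = 140/27 kN
  M_B = -Pa²b/L² = -20·(4/3)²·(8/3)/4² = -160/27 kN·m
Load 3 — point force P=11 kN at a=8/5 m (b=L-a=12/5):
  R_A = Pb²(3a+b)/L³ = 11·(12/5)²·(3·(8/5)+(12/5))/4³ = 891/125 kN
  M_A = Pab²/L² = 11·(8/5)·(12/5)²/4² = 792/125 kN·m
  R_B = Pa²(a+3b)/L³ = 11·(8/5)²·((8/5)+3·(12/5))/4³ = 484/125 kN
  M_B = -Pa²b/L² = -11·(8/5)²·(12/5)/4² = -528/125 kN·m
Load 4 — applied couple M₀=15 kN·m at a=1 m (b=L-a=3):
  R_A = 6M₀ab/L³ = 6·15·1·3/4³ = 135/32 kN
  M_A = M₀b(2a-b)/L² = 15·3·(2·1-3)/4² = -45/16 kN·m
  R_B = -6M₀ab/L³ = -6·15·1·3/4³ = -135/32 kN
  M_B = M₀a(2b-a)/L² = 15·1·(2·3-1)/4² = 75/16 kN·m
Superposition: R_A = 744331/27000 kN, M_A = 228661/13500 kN·m, R_B = 92669/27000 kN, M_B = -86399/13500 kN·m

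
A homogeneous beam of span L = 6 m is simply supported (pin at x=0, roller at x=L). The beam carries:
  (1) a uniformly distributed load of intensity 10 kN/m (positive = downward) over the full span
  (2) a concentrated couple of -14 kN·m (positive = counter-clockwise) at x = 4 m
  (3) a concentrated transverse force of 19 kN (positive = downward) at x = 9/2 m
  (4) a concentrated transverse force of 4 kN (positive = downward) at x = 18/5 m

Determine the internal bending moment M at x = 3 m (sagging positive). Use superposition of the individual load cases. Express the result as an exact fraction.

M(3) = 1141/20 kN·m

Load 1 — uniform load w=10 kN/m over full span:
  M_1 = wx(L-x)/2 = 10·3·(6-3)/2 = 45 kN·m
Load 2 — applied couple M₀=-14 kN·m at a=4 m (b=L-a=2):
  M_2 = M₀x/L  [x≤a] = (-14)·3/6 = -7 kN·m
Load 3 — point force P=19 kN at a=9/2 m (b=L-a=3/2):
  M_3 = Pbx/L  [x≤a] = 19·(3/2)·3/6 = 57/4 kN·m
Load 4 — point force P=4 kN at a=18/5 m (b=L-a=12/5):
  M_4 = Pbx/L  [x≤a] = 4·(12/5)·3/6 = 24/5 kN·m
Superposition: M = Σ M_i = 1141/20 kN·m ≈ 57.050000 kN·m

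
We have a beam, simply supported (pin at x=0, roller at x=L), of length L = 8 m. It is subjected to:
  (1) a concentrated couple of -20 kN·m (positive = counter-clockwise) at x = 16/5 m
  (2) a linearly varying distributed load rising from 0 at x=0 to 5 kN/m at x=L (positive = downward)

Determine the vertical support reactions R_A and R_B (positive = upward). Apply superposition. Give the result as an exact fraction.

Load 1 — applied couple M₀=-20 kN·m at a=16/5 m (b=L-a=24/5):
  R_A = M₀/L = (-20)/8 = -5/2 kN
  R_B = -M₀/L = -(-20)/8 = 5/2 kN
Load 2 — triangular load w₀=5 kN/m (0→w₀ over full span):
  R_A = w₀L/6 = 5·8/6 = 20/3 kN
  R_B = w₀L/3 = 5·8/3 = 40/3 kN
Superposition: R_A = 25/6 kN, R_B = 95/6 kN

R_A = 25/6 kN, R_B = 95/6 kN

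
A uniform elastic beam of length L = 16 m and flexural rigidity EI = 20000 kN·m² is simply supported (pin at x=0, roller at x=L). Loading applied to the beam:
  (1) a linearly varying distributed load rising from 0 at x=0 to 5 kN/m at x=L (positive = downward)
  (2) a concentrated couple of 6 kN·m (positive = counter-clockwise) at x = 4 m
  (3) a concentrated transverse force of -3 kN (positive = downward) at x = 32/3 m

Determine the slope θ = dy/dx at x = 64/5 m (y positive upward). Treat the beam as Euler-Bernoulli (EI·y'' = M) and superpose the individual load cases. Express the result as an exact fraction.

Load 1 — triangular load w₀=5 kN/m (0→w₀ over full span):
  θ_1 = -w₀(7L⁴-30L²x²+15x⁴)/(360LEI) = -5·(7·16⁴-30·16²·(64/5)²+15·(64/5)⁴)/(360·16·20000) = 12112/703125 rad
Load 2 — applied couple M₀=6 kN·m at a=4 m (b=L-a=12):
  θ_2 = (M₀x²/(2L)-M₀(x-a)+C₁)/EI  [x>a] with C₁=M₀(3b²-L²)/(6L)=11 = (6·(64/5)²/(2·16)-6·((64/5)-4)+11)/20000 = -277/500000 rad
Load 3 — point force P=-3 kN at a=32/3 m (b=L-a=16/3):
  θ_3 = -Pa(2L²-6Lx+3x²+a²)/(6LEI)  [x>a] = -(-3)·(32/3)·(2·16²-6·16·(64/5)+3·(64/5)²+(32/3)²)/(6·16·20000) = -784/421875 rad
Superposition: θ = Σ θ_i = 999917/67500000 rad ≈ 0.014814 rad

θ(64/5) = 999917/67500000 rad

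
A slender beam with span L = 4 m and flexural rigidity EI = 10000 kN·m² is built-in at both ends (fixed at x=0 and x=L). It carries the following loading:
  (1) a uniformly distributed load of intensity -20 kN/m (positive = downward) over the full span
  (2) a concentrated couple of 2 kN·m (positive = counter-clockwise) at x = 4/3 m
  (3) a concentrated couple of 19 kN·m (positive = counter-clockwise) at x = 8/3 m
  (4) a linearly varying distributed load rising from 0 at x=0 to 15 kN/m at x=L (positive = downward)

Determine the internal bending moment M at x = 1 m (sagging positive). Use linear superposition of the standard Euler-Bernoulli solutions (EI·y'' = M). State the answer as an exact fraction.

Load 1 — uniform load w=-20 kN/m over full span:
  M_1 = wLx/2 - wL²/12 - wx²/2 = (-20)·4·1/2 - (-20)·4²/12 - (-20)·1²/2 = -10/3 kN·m
Load 2 — applied couple M₀=2 kN·m at a=4/3 m (b=L-a=8/3):
  M_2 = R_Ax - M_A  [x≤a] with R_A=2/3, M_A=0 = (2/3)·1 - 0 = 2/3 kN·m
Load 3 — applied couple M₀=19 kN·m at a=8/3 m (b=L-a=4/3):
  M_3 = R_Ax - M_A  [x≤a] with R_A=19/3, M_A=19/3 = (19/3)·1 - (19/3) = 0 kN·m
Load 4 — triangular load w₀=15 kN/m (0→w₀ over full span):
  M_4 = 3w₀Lx/20 - w₀L²/30 - w₀x³/(6L) = 3·15·4·1/20 - 15·4²/30 - 15·1³/(6·4) = 3/8 kN·m
Superposition: M = Σ M_i = -55/24 kN·m ≈ -2.291667 kN·m

M(1) = -55/24 kN·m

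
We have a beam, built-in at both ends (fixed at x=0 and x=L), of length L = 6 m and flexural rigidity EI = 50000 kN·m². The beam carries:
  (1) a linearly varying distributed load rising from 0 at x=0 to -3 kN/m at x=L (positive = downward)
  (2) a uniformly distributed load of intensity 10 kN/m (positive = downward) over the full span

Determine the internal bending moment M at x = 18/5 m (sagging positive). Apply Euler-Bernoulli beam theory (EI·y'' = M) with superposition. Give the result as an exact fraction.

Load 1 — triangular load w₀=-3 kN/m (0→w₀ over full span):
  M_1 = 3w₀Lx/20 - w₀L²/30 - w₀x³/(6L) = 3·(-3)·6·(18/5)/20 - (-3)·6²/30 - (-3)·(18/5)³/(6·6) = -279/125 kN·m
Load 2 — uniform load w=10 kN/m over full span:
  M_2 = wLx/2 - wL²/12 - wx²/2 = 10·6·(18/5)/2 - 10·6²/12 - 10·(18/5)²/2 = 66/5 kN·m
Superposition: M = Σ M_i = 1371/125 kN·m ≈ 10.968000 kN·m

M(18/5) = 1371/125 kN·m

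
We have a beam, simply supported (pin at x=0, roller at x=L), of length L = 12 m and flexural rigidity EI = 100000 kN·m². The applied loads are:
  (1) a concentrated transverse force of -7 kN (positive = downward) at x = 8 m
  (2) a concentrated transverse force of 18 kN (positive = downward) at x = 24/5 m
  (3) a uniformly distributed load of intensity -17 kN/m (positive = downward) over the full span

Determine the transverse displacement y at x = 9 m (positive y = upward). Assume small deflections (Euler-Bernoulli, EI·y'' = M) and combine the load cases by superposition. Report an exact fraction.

Load 1 — point force P=-7 kN at a=8 m (b=L-a=4):
  y_1 = -Pa(L-x)(2Lx-a²-x²)/(6LEI)  [x>a] = -(-7)·8·(12-9)·(2·12·9-8²-9²)/(6·12·100000) = 497/300000 m
Load 2 — point force P=18 kN at a=24/5 m (b=L-a=36/5):
  y_2 = -Pa(L-x)(2Lx-a²-x²)/(6LEI)  [x>a] = -18·(24/5)·(12-9)·(2·12·9-(24/5)²-9²)/(6·12·100000) = -25191/6250000 m
Load 3 — uniform load w=-17 kN/m over full span:
  y_3 = -wx(L³-2Lx²+x³)/(24EI) = -(-17)·9·(12³-2·12·9²+9³)/(24·100000) = 26163/800000 m
Superposition: y = Σ y_i = 9098957/300000000 m ≈ 0.030330 m

y(9) = 9098957/300000000 m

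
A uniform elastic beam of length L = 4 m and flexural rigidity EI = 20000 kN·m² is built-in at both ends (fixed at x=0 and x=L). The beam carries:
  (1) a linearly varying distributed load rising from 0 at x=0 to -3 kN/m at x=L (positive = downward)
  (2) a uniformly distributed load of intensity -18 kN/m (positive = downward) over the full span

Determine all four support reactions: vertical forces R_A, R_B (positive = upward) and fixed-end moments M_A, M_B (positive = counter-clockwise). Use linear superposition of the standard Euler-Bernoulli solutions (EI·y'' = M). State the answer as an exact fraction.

Load 1 — triangular load w₀=-3 kN/m (0→w₀ over full span):
  R_A = 3w₀L/20 = 3·(-3)·4/20 = -9/5 kN
  M_A = w₀L²/30 = (-3)·4²/30 = -8/5 kN·m
  R_B = 7w₀L/20 = 7·(-3)·4/20 = -21/5 kN
  M_B = -w₀L²/20 = -(-3)·4²/20 = 12/5 kN·m
Load 2 — uniform load w=-18 kN/m over full span:
  R_A = wL/2 = (-18)·4/2 = -36 kN
  M_A = wL²/12 = (-18)·4²/12 = -24 kN·m
  R_B = wL/2 = (-18)·4/2 = -36 kN
  M_B = -wL²/12 = -(-18)·4²/12 = 24 kN·m
Superposition: R_A = -189/5 kN, M_A = -128/5 kN·m, R_B = -201/5 kN, M_B = 132/5 kN·m

R_A = -189/5 kN, M_A = -128/5 kN·m, R_B = -201/5 kN, M_B = 132/5 kN·m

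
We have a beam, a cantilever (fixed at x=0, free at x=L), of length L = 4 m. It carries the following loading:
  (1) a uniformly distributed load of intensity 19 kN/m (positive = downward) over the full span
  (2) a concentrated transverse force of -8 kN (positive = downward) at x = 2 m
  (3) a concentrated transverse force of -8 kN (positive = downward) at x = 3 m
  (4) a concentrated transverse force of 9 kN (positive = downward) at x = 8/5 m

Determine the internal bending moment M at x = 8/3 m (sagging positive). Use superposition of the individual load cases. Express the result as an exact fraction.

Load 1 — uniform load w=19 kN/m over full span:
  M_1 = -w(L-x)²/2 = -19·(4-(8/3))²/2 = -152/9 kN·m
Load 2 — point force P=-8 kN at a=2 m (b=L-a=2):
  M_2 = 0  [x>a] = 0 kN·m
Load 3 — point force P=-8 kN at a=3 m (b=L-a=1):
  M_3 = -P(a-x)  [x≤a] = -(-8)·(3-(8/3)) = 8/3 kN·m
Load 4 — point force P=9 kN at a=8/5 m (b=L-a=12/5):
  M_4 = 0  [x>a] = 0 kN·m
Superposition: M = Σ M_i = -128/9 kN·m ≈ -14.222222 kN·m

M(8/3) = -128/9 kN·m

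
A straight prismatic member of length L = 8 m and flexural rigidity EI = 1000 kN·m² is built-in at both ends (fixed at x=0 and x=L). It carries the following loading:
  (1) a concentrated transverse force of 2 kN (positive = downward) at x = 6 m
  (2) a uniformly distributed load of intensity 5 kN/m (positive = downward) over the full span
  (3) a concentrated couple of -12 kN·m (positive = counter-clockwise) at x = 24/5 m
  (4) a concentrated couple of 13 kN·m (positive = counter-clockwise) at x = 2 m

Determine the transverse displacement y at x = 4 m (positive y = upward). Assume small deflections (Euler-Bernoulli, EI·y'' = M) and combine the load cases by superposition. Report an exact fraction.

Load 1 — point force P=2 kN at a=6 m (b=L-a=2):
  y_1 = -Pb²x²(3aL-(3a+b)x)/(6L³EI)  [x≤a] = -2·2²·4²·(3·6·8-(3·6+2)·4)/(6·8³·1000) = -1/375 m
Load 2 — uniform load w=5 kN/m over full span:
  y_2 = -wx²(L-x)²/(24EI) = -5·4²·(8-4)²/(24·1000) = -4/75 m
Load 3 — applied couple M₀=-12 kN·m at a=24/5 m (b=L-a=16/5):
  y_3 = (R_Ax³/6 - M_Ax²/2)/EI  [x≤a] with R_A=-54/25, M_A=-96/25 = ((-54/25)·4³/6 - (-96/25)·4²/2)/1000 = 24/3125 m
Load 4 — applied couple M₀=13 kN·m at a=2 m (b=L-a=6):
  y_4 = (R_Ax³/6 - M_Ax²/2 - M₀(x-a)²/2)/EI  [x>a] with R_A=117/64, M_A=-39/16 = ((117/64)·4³/6 - (-39/16)·4²/2 - 13·(4-2)²/2)/1000 = 13/1000 m
Superposition: y = Σ y_i = -883/25000 m ≈ -0.035320 m

y(4) = -883/25000 m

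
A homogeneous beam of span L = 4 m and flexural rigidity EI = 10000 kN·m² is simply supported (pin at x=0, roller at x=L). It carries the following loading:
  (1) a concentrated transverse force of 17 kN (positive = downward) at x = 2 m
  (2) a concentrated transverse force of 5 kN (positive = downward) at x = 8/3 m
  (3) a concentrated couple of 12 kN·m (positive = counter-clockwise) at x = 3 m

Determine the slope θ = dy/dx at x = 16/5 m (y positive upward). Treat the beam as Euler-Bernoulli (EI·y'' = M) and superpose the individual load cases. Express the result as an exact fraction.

Load 1 — point force P=17 kN at a=2 m (b=L-a=2):
  θ_1 = -Pa(2L²-6Lx+3x²+a²)/(6LEI)  [x>a] = -17·2·(2·4²-6·4·(16/5)+3·(16/5)²+2²)/(6·4·10000) = 357/250000 rad
Load 2 — point force P=5 kN at a=8/3 m (b=L-a=4/3):
  θ_2 = -Pa(2L²-6Lx+3x²+a²)/(6LEI)  [x>a] = -5·(8/3)·(2·4²-6·4·(16/5)+3·(16/5)²+(8/3)²)/(6·4·10000) = 98/253125 rad
Load 3 — applied couple M₀=12 kN·m at a=3 m (b=L-a=1):
  θ_3 = (M₀x²/(2L)-M₀(x-a)+C₁)/EI  [x>a] with C₁=M₀(3b²-L²)/(6L)=-13/2 = (12·(16/5)²/(2·4)-12·((16/5)-3)+(-13/2))/10000 = 323/500000 rad
Superposition: θ = Σ θ_i = 99677/40500000 rad ≈ 0.002461 rad

θ(16/5) = 99677/40500000 rad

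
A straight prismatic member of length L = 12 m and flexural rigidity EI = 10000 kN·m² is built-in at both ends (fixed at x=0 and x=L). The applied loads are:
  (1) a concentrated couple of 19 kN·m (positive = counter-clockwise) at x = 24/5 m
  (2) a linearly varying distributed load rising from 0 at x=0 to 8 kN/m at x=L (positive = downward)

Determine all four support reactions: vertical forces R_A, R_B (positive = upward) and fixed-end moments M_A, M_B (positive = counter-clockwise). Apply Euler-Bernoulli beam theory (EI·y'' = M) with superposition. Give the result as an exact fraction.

R_A = 417/25 kN, M_A = 1017/25 kN·m, R_B = 783/25 kN, M_B = -1288/25 kN·m

Load 1 — applied couple M₀=19 kN·m at a=24/5 m (b=L-a=36/5):
  R_A = 6M₀ab/L³ = 6·19·(24/5)·(36/5)/12³ = 57/25 kN
  M_A = M₀b(2a-b)/L² = 19·(36/5)·(2·(24/5)-(36/5))/12² = 57/25 kN·m
  R_B = -6M₀ab/L³ = -6·19·(24/5)·(36/5)/12³ = -57/25 kN
  M_B = M₀a(2b-a)/L² = 19·(24/5)·(2·(36/5)-(24/5))/12² = 152/25 kN·m
Load 2 — triangular load w₀=8 kN/m (0→w₀ over full span):
  R_A = 3w₀L/20 = 3·8·12/20 = 72/5 kN
  M_A = w₀L²/30 = 8·12²/30 = 192/5 kN·m
  R_B = 7w₀L/20 = 7·8·12/20 = 168/5 kN
  M_B = -w₀L²/20 = -8·12²/20 = -288/5 kN·m
Superposition: R_A = 417/25 kN, M_A = 1017/25 kN·m, R_B = 783/25 kN, M_B = -1288/25 kN·m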